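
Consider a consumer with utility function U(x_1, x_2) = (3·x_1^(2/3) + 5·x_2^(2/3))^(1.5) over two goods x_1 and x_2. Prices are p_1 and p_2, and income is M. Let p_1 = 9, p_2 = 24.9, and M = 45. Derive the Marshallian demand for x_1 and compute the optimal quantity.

With the ratio pinned down, the budget gives x_1* = M/(p_1 + p_2·(x_2/x_1)) and x_2* = (x_2/x_1)·x_1*.
Numerically x_2/x_1 = 0.218613, so x_1* = 45/(9 + 24.9·0.218613) = 3.1156.

x_1* = 3.1156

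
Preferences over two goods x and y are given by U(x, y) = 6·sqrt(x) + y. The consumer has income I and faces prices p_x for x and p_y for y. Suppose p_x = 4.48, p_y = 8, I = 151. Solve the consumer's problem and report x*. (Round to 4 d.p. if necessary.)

x* = 28.699

Set MRS = p_x/p_y: 3·x^(−1/2) = p_x/p_y.
Solve: √x = 3·p_y/p_x, so x*(p_x,p_y) = (3·p_y/p_x)², and y* = (I − p_x·x*)/p_y.
Plugging in: x* = (3·8/4.48)² = 28.699.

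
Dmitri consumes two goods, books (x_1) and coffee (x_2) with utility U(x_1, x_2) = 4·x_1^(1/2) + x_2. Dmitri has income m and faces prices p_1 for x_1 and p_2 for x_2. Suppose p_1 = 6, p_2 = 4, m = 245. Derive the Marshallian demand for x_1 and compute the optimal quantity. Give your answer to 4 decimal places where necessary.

Thus x_1* = (2·p_2/p_1)² — independent of m — with the rest of income spent on x_2.
Plugging in: x_1* = (2·4/6)² = 1.7778.

x_1* = 1.7778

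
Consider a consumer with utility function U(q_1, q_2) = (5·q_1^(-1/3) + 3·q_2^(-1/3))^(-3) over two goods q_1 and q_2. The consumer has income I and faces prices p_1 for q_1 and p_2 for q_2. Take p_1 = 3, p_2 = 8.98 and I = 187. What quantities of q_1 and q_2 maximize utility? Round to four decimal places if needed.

q_1* = 32.8639, q_2* = 9.845

MU_q_1 ∝ 5·q_1^(-4/3), MU_q_2 ∝ 3·q_2^(-4/3), so MRS = (5/3)·(q_2/q_1)^(4/3) = p_1/p_2.
Solve for the ratio: q_2/q_1 = [(3/5)·p_1/p_2]^(0.75).
With the ratio pinned down, the budget gives q_1* = I/(p_1 + p_2·(q_2/q_1)) and q_2* = (q_2/q_1)·q_1*.
Numerically q_2/q_1 = 0.299569, so q_1* = 187/(3 + 8.98·0.299569) = 32.8639 and q_2* = 0.299569·32.8639 = 9.845.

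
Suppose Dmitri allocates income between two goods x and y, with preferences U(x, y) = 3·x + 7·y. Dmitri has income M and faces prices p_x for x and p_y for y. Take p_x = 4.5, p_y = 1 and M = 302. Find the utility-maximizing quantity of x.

x* = 0

y gives more utility per dollar, so spend all income on y: y* = M/p_y, x* = 0.
Numerically: x* = 0, y* = 302.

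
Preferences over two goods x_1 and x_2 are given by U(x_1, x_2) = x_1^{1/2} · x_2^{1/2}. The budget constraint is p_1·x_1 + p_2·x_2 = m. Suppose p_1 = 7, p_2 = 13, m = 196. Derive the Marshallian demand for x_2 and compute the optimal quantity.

MU_x_1/MU_x_2 = (0.5·x_2)/(0.5·x_1); tangency sets this equal to p_1/p_2.
Rearranging, p_2·x_2 = p_1·x_1. Substituting into the budget gives p_1·x_1·(1 + 1) = m.
Demand: x_1*(p_1,p_2,m) = 0.5·m/p_1 and x_2* = 0.5·m/p_2.
At p_1=7, p_2=13, m=196: x_2* = 0.5·196/13 = 7.5385.

x_2* = 7.5385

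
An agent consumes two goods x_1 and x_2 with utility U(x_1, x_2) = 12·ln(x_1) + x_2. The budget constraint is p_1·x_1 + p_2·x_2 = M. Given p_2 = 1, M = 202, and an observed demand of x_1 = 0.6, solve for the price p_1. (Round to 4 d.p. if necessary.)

Set MRS = p_1/p_2: (12/x_1)/1 = p_1/p_2.
So x_1*(p_1,p_2) = 12·p_2/p_1, independent of income; and x_2* = (M − 12·p_2)/p_2.
Set x_1* = 0.6 in the demand function and solve for p_1: p_1 = 20.

p_1 = 20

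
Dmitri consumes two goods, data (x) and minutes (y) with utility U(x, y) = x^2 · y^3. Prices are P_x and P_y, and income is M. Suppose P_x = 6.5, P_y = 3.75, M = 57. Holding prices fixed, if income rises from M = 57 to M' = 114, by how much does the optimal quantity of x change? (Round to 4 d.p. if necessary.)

Tangency: MRS = (2/3)·y/x = P_x/P_y.
So 2·P_y·y = 3·P_x·x; combined with the budget, a share 0.4 of income goes to x.
Demand: x*(P_x,P_y,M) = 0.4·M/P_x and y* = 0.6·M/P_y.
At P_x=6.5, P_y=3.75, M=57: x* = 0.4·57/6.5 = 3.5077.
At M' = 114: x* = 7.0154. Change: 7.0154 − 3.5077 = 3.5077.

Δx* = 3.5077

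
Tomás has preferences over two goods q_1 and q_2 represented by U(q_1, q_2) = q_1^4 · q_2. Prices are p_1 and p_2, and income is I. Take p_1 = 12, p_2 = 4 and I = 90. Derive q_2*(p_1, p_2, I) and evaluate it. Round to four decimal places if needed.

Tangency: MRS = 4·q_2/q_1 = p_1/p_2.
Rearranging, p_2·q_2 = (1/4)·p_1·q_1. Substituting into the budget gives p_1·q_1·(1 + (1/4)) = I.
Demand: q_1*(p_1,p_2,I) = 0.8·I/p_1 and q_2* = 0.2·I/p_2.
At p_1=12, p_2=4, I=90: q_2* = 0.2·90/4 = 4.5.

q_2* = 4.5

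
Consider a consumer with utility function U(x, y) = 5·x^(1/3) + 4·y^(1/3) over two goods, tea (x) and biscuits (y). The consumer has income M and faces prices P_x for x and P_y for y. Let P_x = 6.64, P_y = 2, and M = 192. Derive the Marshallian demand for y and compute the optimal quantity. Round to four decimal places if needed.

Numerically y/x = 4.328547, so x* = 192/(6.64 + 2·4.328547) = 12.5514 and y* = 4.328547·12.5514 = 54.3293.

y* = 54.3293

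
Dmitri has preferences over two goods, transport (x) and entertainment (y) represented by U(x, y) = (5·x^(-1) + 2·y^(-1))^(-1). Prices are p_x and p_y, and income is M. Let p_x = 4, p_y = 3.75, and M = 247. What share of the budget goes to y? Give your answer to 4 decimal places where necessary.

share on y = 0.3798

MRS = MU_x/MU_y = (5/2)·(y/x)^(2). Set equal to p_x/p_y.
Solve for the ratio: y/x = [(2/5)·p_x/p_y]^(0.5).
With the ratio pinned down, the budget gives x* = M/(p_x + p_y·(y/x)) and y* = (y/x)·x*.
Numerically y/x = 0.653197, so x* = 247/(4 + 3.75·0.653197) = 38.2976 and y* = 0.653197·38.2976 = 25.0159.
Expenditure on y: 3.75·25.0159 = 93.8096; share = 0.3798.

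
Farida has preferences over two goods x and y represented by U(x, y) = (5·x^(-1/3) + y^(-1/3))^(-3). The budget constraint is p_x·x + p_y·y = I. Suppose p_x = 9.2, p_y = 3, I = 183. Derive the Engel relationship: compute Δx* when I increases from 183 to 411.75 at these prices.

From the CES first-order condition, 5·(y/x)^(4/3) = p_x/p_y.
Solve for the ratio: y/x = [(1/5)·p_x/p_y]^(0.75).
Substitute y = (y/x)·x into the budget: x* = I/(p_x + p_y·(y/x)).
Numerically y/x = 0.693063, so x* = 183/(9.2 + 3·0.693063) = 16.2246.
At I' = 411.75: x* = 36.5053. Change: 36.5053 − 16.2246 = 20.2807.

Δx* = 20.2807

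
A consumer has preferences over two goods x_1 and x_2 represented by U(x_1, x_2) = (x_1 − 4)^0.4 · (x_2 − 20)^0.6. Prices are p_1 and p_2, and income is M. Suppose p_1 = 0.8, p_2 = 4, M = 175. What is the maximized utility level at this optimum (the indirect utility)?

V = 22.2887

Let x_1' = x_1−4, x_2' = x_2−20. MRS = (2/3)·x_2'/x_1' = p_1/p_2.
After buying the subsistence bundle (4, 20), a share 0.4 of the remaining income goes to x_1: x_1* = 4 + 0.4·(M − 4p_1 − 20p_2)/p_1.
Discretionary income = 175 − 4·0.8 − 20·4 = 91.8; x_1* = 4 + 0.4·91.8/0.8 = 49.9; x_2* = 20 + 0.6·91.8/4 = 33.77.
Utility at the optimum: U(49.9, 33.77) = 22.2887.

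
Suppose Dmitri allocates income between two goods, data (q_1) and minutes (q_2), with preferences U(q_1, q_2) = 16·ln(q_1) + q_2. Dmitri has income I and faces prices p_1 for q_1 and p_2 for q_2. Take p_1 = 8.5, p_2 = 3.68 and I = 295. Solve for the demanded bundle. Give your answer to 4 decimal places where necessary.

So q_1*(p_1,p_2) = 16·p_2/p_1, independent of income; and q_2* = (I − 16·p_2)/p_2.
At the given prices: q_1* = 16·3.68/8.5 = 6.9271, and q_2* = 64.163.

q_1* = 6.9271, q_2* = 64.163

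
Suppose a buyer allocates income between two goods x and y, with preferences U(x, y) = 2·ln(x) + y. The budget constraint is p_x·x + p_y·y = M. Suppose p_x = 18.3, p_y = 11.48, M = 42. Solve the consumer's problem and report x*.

Set MRS = p_x/p_y: (2/x)/1 = p_x/p_y.
So x*(p_x,p_y) = 2·p_y/p_x, independent of income; and y* = (M − 2·p_y)/p_y.
At the given prices: x* = 2·11.48/18.3 = 1.2546.

x* = 1.2546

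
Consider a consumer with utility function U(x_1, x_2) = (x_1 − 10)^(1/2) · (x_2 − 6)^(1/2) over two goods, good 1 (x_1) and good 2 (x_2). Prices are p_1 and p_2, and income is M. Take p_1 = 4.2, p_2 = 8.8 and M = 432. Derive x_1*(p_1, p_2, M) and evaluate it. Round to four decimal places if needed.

x_1* = 50.1429

This is Cobb-Douglas in (x_1−10, x_2−6): tangency gives 0.5·p_2·(x_2−6) = 0.5·p_1·(x_1−10).
Substituting into the budget: x_1* = 10 + 0.5·(M − 10·p_1 − 6·p_2)/p_1, and x_2* = 6 + 0.5·(…)/p_2.
Discretionary income = 432 − 10·4.2 − 6·8.8 = 337.2; x_1* = 10 + 0.5·337.2/4.2 = 50.1429.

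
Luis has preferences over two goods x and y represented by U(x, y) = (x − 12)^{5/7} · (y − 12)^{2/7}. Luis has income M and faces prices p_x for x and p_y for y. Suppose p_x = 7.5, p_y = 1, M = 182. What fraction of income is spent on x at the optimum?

share on x = 0.8085

MRS = (5/2)·(y−12)/(x−12). Tangency with p_x/p_y gives y−12 = (2/5)·(p_x/p_y)·(x−12).
After buying the subsistence bundle (12, 12), a share 5/7 of the remaining income goes to x: x* = 12 + 5/7·(M − 12p_x − 12p_y)/p_x.
Discretionary income = 182 − 12·7.5 − 12·1 = 80; x* = 12 + 5/7·80/7.5 = 19.619; y* = 12 + 2/7·80/1 = 34.8571.
Expenditure on x: 7.5·19.619 = 147.1429; share = 0.8085.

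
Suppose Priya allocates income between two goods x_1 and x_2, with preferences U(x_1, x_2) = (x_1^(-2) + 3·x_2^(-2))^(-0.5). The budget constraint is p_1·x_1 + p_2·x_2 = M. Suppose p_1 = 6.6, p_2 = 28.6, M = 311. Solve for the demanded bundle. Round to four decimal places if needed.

From the CES first-order condition, (1/3)·(x_2/x_1)^(3) = p_1/p_2.
Hence x_2/x_1 = (3·p_1/p_2)^(1/(3)), i.e. raised to the 1/3 power.
With the ratio pinned down, the budget gives x_1* = M/(p_1 + p_2·(x_2/x_1)) and x_2* = (x_2/x_1)·x_1*.
Numerically x_2/x_1 = 0.88464, so x_1* = 311/(6.6 + 28.6·0.88464) = 9.749 and x_2* = 0.88464·9.749 = 8.6244.

x_1* = 9.749, x_2* = 8.6244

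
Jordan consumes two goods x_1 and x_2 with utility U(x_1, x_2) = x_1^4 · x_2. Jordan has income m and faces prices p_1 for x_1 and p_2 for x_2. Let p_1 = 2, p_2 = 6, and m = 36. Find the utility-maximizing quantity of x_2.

MU_x_1/MU_x_2 = (4·x_2)/(x_1); tangency sets this equal to p_1/p_2.
So 4·p_2·x_2 = p_1·x_1; combined with the budget, a share 0.8 of income goes to x_1.
Demand: x_1*(p_1,p_2,m) = 0.8·m/p_1 and x_2* = 0.2·m/p_2.
At p_1=2, p_2=6, m=36: x_2* = 0.2·36/6 = 1.2.

x_2* = 1.2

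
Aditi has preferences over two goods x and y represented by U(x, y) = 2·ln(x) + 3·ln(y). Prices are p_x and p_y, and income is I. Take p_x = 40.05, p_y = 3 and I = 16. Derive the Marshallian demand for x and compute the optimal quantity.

x* = 0.1598

Tangency: MRS = (2/3)·y/x = p_x/p_y.
Rearranging, p_y·y = (3/2)·p_x·x. Substituting into the budget gives p_x·x·(1 + (3/2)) = I.
Demand: x*(p_x,p_y,I) = 0.4·I/p_x and y* = 0.6·I/p_y.
At p_x=40.05, p_y=3, I=16: x* = 0.4·16/40.05 = 0.1598.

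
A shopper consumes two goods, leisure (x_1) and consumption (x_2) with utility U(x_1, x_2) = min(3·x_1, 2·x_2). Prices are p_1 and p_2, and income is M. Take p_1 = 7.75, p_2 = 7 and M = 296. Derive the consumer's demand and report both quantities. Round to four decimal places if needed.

x_1* = 16.2192, x_2* = 24.3288

Leontief preferences: the optimum is at the kink where x_1/2 = x_2/3, i.e. x_2 = (3/2)·x_1.
Budget: p_1·x_1 + p_2·(3/2)·x_1 = M, so (2·p_1 + 3·p_2)·x_1 = 2·M.
Demand: x_1*(p_1,p_2,M) = 2·M/(2·p_1 + 3·p_2), x_2* = 3·M/(2·p_1 + 3·p_2).
Here 2·7.75 + 3·7 = 36.5, giving x_1* = 16.2192 and x_2* = 24.3288.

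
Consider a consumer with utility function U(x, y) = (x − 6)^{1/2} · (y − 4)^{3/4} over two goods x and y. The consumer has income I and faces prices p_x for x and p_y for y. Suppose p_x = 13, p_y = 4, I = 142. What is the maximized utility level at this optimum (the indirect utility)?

MRS = (2/3)·(y−4)/(x−6). Tangency with p_x/p_y gives y−4 = (3/2)·(p_x/p_y)·(x−6).
Substituting into the budget: x* = 6 + 0.4·(I − 6·p_x − 4·p_y)/p_x, and y* = 4 + 0.6·(…)/p_y.
Discretionary income = 142 − 6·13 − 4·4 = 48; x* = 6 + 0.4·48/13 = 7.4769; y* = 4 + 0.6·48/4 = 11.2.
Utility at the optimum: U(7.4769, 11.2) = 5.3417.

V = 5.3417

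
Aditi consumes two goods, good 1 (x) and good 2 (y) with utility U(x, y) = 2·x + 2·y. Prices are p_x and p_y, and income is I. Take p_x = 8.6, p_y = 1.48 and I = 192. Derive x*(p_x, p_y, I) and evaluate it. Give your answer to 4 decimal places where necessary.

x* = 0

Linear utility — the consumer picks whichever good has higher MU/price: 2/8.6 = 0.2326 vs 2/1.48 = 1.3514.
y gives more utility per dollar, so spend all income on y: y* = I/p_y, x* = 0.
Numerically: x* = 0, y* = 129.7297.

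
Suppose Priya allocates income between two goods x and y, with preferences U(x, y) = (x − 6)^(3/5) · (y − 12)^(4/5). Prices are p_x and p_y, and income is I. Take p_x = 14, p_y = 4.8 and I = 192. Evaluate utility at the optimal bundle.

V = 5.439

This is Cobb-Douglas in (x−6, y−12): tangency gives 0.6·p_y·(y−12) = 0.8·p_x·(x−6).
After buying the subsistence bundle (6, 12), a share 3/7 of the remaining income goes to x: x* = 6 + 3/7·(I − 6p_x − 12p_y)/p_x.
Discretionary income = 192 − 6·14 − 12·4.8 = 50.4; x* = 6 + 3/7·50.4/14 = 7.5429; y* = 12 + 4/7·50.4/4.8 = 18.
Utility at the optimum: U(7.5429, 18) = 5.439.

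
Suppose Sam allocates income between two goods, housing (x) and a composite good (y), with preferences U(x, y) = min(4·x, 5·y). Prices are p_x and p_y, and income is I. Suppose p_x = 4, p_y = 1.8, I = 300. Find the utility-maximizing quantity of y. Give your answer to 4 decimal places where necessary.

y* = 44.1176

Demand: x*(p_x,p_y,I) = 5·I/(5·p_x + 4·p_y), y* = 4·I/(5·p_x + 4·p_y).
Here 5·4 + 4·1.8 = 27.2, giving y* = 44.1176.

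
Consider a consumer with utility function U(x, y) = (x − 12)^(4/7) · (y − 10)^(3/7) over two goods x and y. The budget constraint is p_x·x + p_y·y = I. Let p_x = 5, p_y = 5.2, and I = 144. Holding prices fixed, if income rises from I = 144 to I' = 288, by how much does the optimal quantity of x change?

Δx* = 16.4571

This is Cobb-Douglas in (x−12, y−10): tangency gives 4/7·p_y·(y−10) = 3/7·p_x·(x−12).
After buying the subsistence bundle (12, 10), a share 4/7 of the remaining income goes to x: x* = 12 + 4/7·(I − 12p_x − 10p_y)/p_x.
Discretionary income = 144 − 12·5 − 10·5.2 = 32; x* = 12 + 4/7·32/5 = 15.6571.
At I' = 288: x* = 32.1143. Change: 32.1143 − 15.6571 = 16.4571.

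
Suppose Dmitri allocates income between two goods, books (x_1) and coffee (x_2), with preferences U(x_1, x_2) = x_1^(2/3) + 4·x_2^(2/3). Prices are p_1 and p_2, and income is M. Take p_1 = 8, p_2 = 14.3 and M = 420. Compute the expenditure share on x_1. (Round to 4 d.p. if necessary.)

share on x_1 = 0.0476

MU_x_1 ∝ x_1^(-1/3), MU_x_2 ∝ 4·x_2^(-1/3), so MRS = (1/4)·(x_2/x_1)^(1/3) = p_1/p_2.
Solve for the ratio: x_2/x_1 = [4·p_1/p_2]^(3).
With the ratio pinned down, the budget gives x_1* = M/(p_1 + p_2·(x_2/x_1)) and x_2* = (x_2/x_1)·x_1*.
Numerically x_2/x_1 = 11.205773, so x_1* = 420/(8 + 14.3·11.205773) = 2.4964 and x_2* = 11.205773·2.4964 = 27.974.
Expenditure on x_1: 8·2.4964 = 19.9712; share = 0.0476.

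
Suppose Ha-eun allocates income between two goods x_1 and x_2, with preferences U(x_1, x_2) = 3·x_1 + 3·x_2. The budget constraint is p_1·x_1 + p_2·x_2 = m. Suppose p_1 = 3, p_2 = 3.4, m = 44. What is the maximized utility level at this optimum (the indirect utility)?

Perfect substitutes: compare marginal utility per dollar. 3/p_1 vs 3/p_2 → 1 vs 0.8824.
x_1 gives more utility per dollar, so spend all income on x_1: x_1* = m/p_1, x_2* = 0.
Numerically: x_1* = 14.6667, x_2* = 0.
Utility at the optimum: U(14.6667, 0) = 44.

V = 44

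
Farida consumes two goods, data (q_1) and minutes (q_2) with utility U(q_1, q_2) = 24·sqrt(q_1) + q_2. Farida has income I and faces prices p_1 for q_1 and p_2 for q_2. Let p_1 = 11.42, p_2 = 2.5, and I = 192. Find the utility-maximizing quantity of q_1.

Utility is quasi-linear in q_2; the FOC for q_1 is 12/√q_1 = p_1/p_2.
Thus q_1* = (12·p_2/p_1)² — independent of I — with the rest of income spent on q_2.
Plugging in: q_1* = (12·2.5/11.42)² = 6.901.

q_1* = 6.901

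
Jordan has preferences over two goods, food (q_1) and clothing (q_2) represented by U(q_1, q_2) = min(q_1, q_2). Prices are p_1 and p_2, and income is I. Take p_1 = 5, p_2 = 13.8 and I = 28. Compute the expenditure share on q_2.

Leontief preferences: the optimum is at the kink where q_1/1 = q_2/1, i.e. q_2 = q_1.
Budget: p_1·q_1 + p_2·q_1 = I, so (p_1 + p_2)·q_1 = I.
Demand: q_1*(p_1,p_2,I) = I/(p_1 + p_2), q_2* = I/(p_1 + p_2).
Here 5 + 13.8 = 18.8, giving q_1* = 1.4894 and q_2* = 1.4894.
Expenditure on q_2: 13.8·1.4894 = 20.5532; share = 0.734.

share on q_2 = 0.734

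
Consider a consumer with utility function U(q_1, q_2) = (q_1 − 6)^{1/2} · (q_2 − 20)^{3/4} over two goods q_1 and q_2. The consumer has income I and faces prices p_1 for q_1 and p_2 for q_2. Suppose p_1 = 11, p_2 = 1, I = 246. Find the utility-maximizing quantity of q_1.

Let q_1' = q_1−6, q_2' = q_2−20. MRS = (2/3)·q_2'/q_1' = p_1/p_2.
Substituting into the budget: q_1* = 6 + 0.4·(I − 6·p_1 − 20·p_2)/p_1, and q_2* = 20 + 0.6·(…)/p_2.
Discretionary income = 246 − 6·11 − 20·1 = 160; q_1* = 6 + 0.4·160/11 = 11.8182.

q_1* = 11.8182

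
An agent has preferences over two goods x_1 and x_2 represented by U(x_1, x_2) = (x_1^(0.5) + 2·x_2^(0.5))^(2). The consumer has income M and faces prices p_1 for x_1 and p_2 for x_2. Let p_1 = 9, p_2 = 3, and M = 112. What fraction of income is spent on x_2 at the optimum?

share on x_2 = 0.9231

MU_x_1 ∝ x_1^(-0.5), MU_x_2 ∝ 2·x_2^(-0.5), so MRS = (1/2)·(x_2/x_1)^(0.5) = p_1/p_2.
Hence x_2/x_1 = (2·p_1/p_2)^(1/(0.5)), i.e. raised to the 2 power.
With the ratio pinned down, the budget gives x_1* = M/(p_1 + p_2·(x_2/x_1)) and x_2* = (x_2/x_1)·x_1*.
Numerically x_2/x_1 = 36, so x_1* = 112/(9 + 3·36) = 0.9573 and x_2* = 36·0.9573 = 34.4615.
Expenditure on x_2: 3·34.4615 = 103.3846; share = 0.9231.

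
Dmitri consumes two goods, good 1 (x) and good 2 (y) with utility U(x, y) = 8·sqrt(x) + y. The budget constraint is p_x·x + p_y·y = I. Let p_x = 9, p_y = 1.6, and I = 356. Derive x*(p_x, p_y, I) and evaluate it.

x* = 0.5057

Thus x* = (4·p_y/p_x)² — independent of I — with the rest of income spent on y.
Plugging in: x* = (4·1.6/9)² = 0.5057.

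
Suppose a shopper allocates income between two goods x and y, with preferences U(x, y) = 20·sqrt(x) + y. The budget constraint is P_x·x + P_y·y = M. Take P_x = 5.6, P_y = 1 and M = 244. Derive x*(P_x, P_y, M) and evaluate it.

x* = 3.1888

Set MRS = P_x/P_y: 10·x^(−1/2) = P_x/P_y.
Solve: √x = 10·P_y/P_x, so x*(P_x,P_y) = (10·P_y/P_x)², and y* = (M − P_x·x*)/P_y.
Plugging in: x* = (10·1/5.6)² = 3.1888.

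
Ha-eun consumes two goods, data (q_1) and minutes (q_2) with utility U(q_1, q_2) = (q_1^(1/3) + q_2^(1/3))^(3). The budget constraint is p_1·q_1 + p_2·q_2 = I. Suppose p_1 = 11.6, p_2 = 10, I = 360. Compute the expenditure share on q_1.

MU_q_1 ∝ q_1^(-2/3), MU_q_2 ∝ q_2^(-2/3), so MRS = (q_2/q_1)^(2/3) = p_1/p_2.
Hence q_2/q_1 = (p_1/p_2)^(1/(2/3)), i.e. raised to the 1.5 power.
Substitute q_2 = (q_2/q_1)·q_1 into the budget: q_1* = I/(p_1 + p_2·(q_2/q_1)).
Numerically q_2/q_1 = 1.249358, so q_1* = 360/(11.6 + 10·1.249358) = 14.9417 and q_2* = 1.249358·14.9417 = 18.6676.
Expenditure on q_1: 11.6·14.9417 = 173.3242; share = 0.4815.

share on q_1 = 0.4815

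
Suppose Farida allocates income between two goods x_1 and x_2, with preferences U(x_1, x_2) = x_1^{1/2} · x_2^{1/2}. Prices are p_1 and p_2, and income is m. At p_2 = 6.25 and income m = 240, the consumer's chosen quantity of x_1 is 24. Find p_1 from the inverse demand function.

Tangency: MRS = x_2/x_1 = p_1/p_2.
Rearranging, p_2·x_2 = p_1·x_1. Substituting into the budget gives p_1·x_1·(1 + 1) = m.
Demand: x_1*(p_1,p_2,m) = 0.5·m/p_1 and x_2* = 0.5·m/p_2.
Set x_1* = 24 in the demand function and solve for p_1: p_1 = 5.

p_1 = 5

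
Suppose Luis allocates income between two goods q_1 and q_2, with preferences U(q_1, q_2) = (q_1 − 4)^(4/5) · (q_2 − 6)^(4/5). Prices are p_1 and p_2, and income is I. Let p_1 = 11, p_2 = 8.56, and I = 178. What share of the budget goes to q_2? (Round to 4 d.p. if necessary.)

This is Cobb-Douglas in (q_1−4, q_2−6): tangency gives 0.8·p_2·(q_2−6) = 0.8·p_1·(q_1−4).
After buying the subsistence bundle (4, 6), a share 0.5 of the remaining income goes to q_1: q_1* = 4 + 0.5·(I − 4p_1 − 6p_2)/p_1.
Discretionary income = 178 − 4·11 − 6·8.56 = 82.64; q_1* = 4 + 0.5·82.64/11 = 7.7564; q_2* = 6 + 0.5·82.64/8.56 = 10.8271.
Expenditure on q_2: 8.56·10.8271 = 92.68; share = 0.5207.

share on q_2 = 0.5207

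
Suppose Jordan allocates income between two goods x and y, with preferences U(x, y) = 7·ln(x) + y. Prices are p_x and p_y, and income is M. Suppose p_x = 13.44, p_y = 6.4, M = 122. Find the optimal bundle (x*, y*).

Set MRS = p_x/p_y: (7/x)/1 = p_x/p_y.
So x*(p_x,p_y) = 7·p_y/p_x, independent of income; and y* = (M − 7·p_y)/p_y.
At the given prices: x* = 7·6.4/13.44 = 3.3333, and y* = 12.0625.

x* = 3.3333, y* = 12.0625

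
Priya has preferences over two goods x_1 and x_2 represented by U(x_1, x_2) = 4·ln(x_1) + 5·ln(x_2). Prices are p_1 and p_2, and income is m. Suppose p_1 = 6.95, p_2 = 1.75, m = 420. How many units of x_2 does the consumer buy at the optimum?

x_2* = 133.3333

The MRS is (4/5)·x_2/x_1. Set MRS = p_1/p_2.
Rearranging, p_2·x_2 = (5/4)·p_1·x_1. Substituting into the budget gives p_1·x_1·(1 + (5/4)) = m.
Demand: x_1*(p_1,p_2,m) = 4/9·m/p_1 and x_2* = 5/9·m/p_2.
At p_1=6.95, p_2=1.75, m=420: x_2* = 5/9·420/1.75 = 133.3333.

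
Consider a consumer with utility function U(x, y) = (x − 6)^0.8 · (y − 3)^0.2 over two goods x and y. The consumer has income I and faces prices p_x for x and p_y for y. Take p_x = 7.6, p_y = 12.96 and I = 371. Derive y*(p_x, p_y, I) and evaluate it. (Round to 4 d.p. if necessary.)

This is Cobb-Douglas in (x−6, y−3): tangency gives 0.8·p_y·(y−3) = 0.2·p_x·(x−6).
After buying the subsistence bundle (6, 3), a share 0.8 of the remaining income goes to x: x* = 6 + 0.8·(I − 6p_x − 3p_y)/p_x.
Discretionary income = 371 − 6·7.6 − 3·12.96 = 286.52; y* = 3 + 0.2·286.52/12.96 = 7.4216.

y* = 7.4216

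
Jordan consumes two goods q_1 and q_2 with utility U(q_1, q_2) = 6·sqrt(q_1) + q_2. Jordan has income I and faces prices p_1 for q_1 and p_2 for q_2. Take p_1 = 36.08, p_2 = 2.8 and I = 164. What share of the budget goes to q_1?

MU_q_1 = 3/√q_1, MU_q_2 = 1. Tangency: 3/√q_1 = p_1/p_2.
Thus q_1* = (3·p_2/p_1)² — independent of I — with the rest of income spent on q_2.
Plugging in: q_1* = (3·2.8/36.08)² = 0.0542, q_2* = 57.873.
Expenditure on q_1: 36.08·0.0542 = 1.9557; share = 0.0119.

share on q_1 = 0.0119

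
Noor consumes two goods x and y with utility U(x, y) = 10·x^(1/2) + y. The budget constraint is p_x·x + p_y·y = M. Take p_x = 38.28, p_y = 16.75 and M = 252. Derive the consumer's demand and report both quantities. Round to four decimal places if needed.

x* = 4.7866, y* = 4.1056

Utility is quasi-linear in y; the FOC for x is 5/√x = p_x/p_y.
Solve: √x = 5·p_y/p_x, so x*(p_x,p_y) = (5·p_y/p_x)², and y* = (M − p_x·x*)/p_y.
Plugging in: x* = (5·16.75/38.28)² = 4.7866, y* = 4.1056.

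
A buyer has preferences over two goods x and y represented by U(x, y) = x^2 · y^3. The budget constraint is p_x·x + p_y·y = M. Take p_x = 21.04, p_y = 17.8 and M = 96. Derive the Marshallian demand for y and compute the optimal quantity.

y* = 3.236

Demand: x*(p_x,p_y,M) = 0.4·M/p_x and y* = 0.6·M/p_y.
At p_x=21.04, p_y=17.8, M=96: y* = 0.6·96/17.8 = 3.236.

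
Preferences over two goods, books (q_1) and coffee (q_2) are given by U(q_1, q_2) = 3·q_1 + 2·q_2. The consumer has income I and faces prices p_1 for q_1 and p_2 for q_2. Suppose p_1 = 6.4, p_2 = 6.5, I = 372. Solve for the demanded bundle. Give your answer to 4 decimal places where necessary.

q_1* = 58.125, q_2* = 0

Linear utility — the consumer picks whichever good has higher MU/price: 3/6.4 = 0.4688 vs 2/6.5 = 0.3077.
q_1 gives more utility per dollar, so spend all income on q_1: q_1* = I/p_1, q_2* = 0.
Numerically: q_1* = 58.125, q_2* = 0.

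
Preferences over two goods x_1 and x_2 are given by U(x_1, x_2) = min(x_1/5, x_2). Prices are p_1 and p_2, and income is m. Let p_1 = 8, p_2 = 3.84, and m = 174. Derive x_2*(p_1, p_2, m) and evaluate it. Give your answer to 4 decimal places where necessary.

Leontief preferences: the optimum is at the kink where x_1/5 = x_2/1, i.e. x_2 = (1/5)·x_1.
Budget: p_1·x_1 + p_2·(1/5)·x_1 = m, so (5·p_1 + p_2)·x_1 = 5·m.
Demand: x_1*(p_1,p_2,m) = 5·m/(5·p_1 + p_2), x_2* = m/(5·p_1 + p_2).
Here 5·8 + 3.84 = 43.84, giving x_2* = 3.969.

x_2* = 3.969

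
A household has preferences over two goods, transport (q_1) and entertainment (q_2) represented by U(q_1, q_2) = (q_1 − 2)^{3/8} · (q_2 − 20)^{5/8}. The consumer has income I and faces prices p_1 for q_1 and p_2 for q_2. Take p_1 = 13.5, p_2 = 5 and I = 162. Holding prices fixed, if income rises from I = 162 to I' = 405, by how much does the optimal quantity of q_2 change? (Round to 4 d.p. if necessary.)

Δq_2* = 30.375

This is Cobb-Douglas in (q_1−2, q_2−20): tangency gives 0.375·p_2·(q_2−20) = 0.625·p_1·(q_1−2).
After buying the subsistence bundle (2, 20), a share 0.375 of the remaining income goes to q_1: q_1* = 2 + 0.375·(I − 2p_1 − 20p_2)/p_1.
Discretionary income = 162 − 2·13.5 − 20·5 = 35; q_2* = 20 + 0.625·35/5 = 24.375.
At I' = 405: q_2* = 54.75. Change: 54.75 − 24.375 = 30.375.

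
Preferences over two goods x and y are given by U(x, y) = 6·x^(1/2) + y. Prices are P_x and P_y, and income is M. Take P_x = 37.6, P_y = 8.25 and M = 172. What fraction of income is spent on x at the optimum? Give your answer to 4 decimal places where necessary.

Set MRS = P_x/P_y: 3·x^(−1/2) = P_x/P_y.
Solve: √x = 3·P_y/P_x, so x*(P_x,P_y) = (3·P_y/P_x)², and y* = (M − P_x·x*)/P_y.
Plugging in: x* = (3·8.25/37.6)² = 0.4333, y* = 18.8738.
Expenditure on x: 37.6·0.4333 = 16.2916; share = 0.0947.

share on x = 0.0947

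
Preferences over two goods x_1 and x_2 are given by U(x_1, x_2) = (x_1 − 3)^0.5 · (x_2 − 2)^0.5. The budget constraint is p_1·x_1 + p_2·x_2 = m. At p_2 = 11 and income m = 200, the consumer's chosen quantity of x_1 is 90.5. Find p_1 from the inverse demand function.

p_1 = 1

Let x_1' = x_1−3, x_2' = x_2−2. MRS = x_2'/x_1' = p_1/p_2.
After buying the subsistence bundle (3, 2), a share 0.5 of the remaining income goes to x_1: x_1* = 3 + 0.5·(m − 3p_1 − 2p_2)/p_1.
Set x_1* = 90.5 in the demand function and solve for p_1: p_1 = 1.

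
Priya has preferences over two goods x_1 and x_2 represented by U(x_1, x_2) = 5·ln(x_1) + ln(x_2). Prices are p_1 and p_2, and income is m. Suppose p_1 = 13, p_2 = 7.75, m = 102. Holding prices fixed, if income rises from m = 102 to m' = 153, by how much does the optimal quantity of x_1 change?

The MRS is 5·x_2/x_1. Set MRS = p_1/p_2.
Rearranging, p_2·x_2 = (1/5)·p_1·x_1. Substituting into the budget gives p_1·x_1·(1 + (1/5)) = m.
Demand: x_1*(p_1,p_2,m) = 5/6·m/p_1 and x_2* = 1/6·m/p_2.
At p_1=13, p_2=7.75, m=102: x_1* = 5/6·102/13 = 6.5385.
At m' = 153: x_1* = 9.8077. Change: 9.8077 − 6.5385 = 3.2692.

Δx_1* = 3.2692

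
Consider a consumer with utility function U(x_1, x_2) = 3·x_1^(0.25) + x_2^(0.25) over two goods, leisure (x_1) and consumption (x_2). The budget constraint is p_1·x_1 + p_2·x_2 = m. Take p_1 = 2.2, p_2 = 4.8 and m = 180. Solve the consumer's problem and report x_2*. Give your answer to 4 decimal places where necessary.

x_2* = 5.6717

From the CES first-order condition, 3·(x_2/x_1)^(0.75) = p_1/p_2.
Hence x_2/x_1 = ((1/3)·p_1/p_2)^(1/(0.75)), i.e. raised to the 4/3 power.
With the ratio pinned down, the budget gives x_1* = m/(p_1 + p_2·(x_2/x_1)) and x_2* = (x_2/x_1)·x_1*.
Numerically x_2/x_1 = 0.081673, so x_1* = 180/(2.2 + 4.8·0.081673) = 69.4436 and x_2* = 0.081673·69.4436 = 5.6717.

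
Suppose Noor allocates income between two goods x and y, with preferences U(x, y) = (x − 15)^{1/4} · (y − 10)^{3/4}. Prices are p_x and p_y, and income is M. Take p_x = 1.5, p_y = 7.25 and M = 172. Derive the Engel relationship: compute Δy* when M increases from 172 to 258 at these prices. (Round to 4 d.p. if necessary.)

Δy* = 8.8966

This is Cobb-Douglas in (x−15, y−10): tangency gives 0.25·p_y·(y−10) = 0.75·p_x·(x−15).
Substituting into the budget: x* = 15 + 0.25·(M − 15·p_x − 10·p_y)/p_x, and y* = 10 + 0.75·(…)/p_y.
Discretionary income = 172 − 15·1.5 − 10·7.25 = 77; y* = 10 + 0.75·77/7.25 = 17.9655.
At M' = 258: y* = 26.8621. Change: 26.8621 − 17.9655 = 8.8966.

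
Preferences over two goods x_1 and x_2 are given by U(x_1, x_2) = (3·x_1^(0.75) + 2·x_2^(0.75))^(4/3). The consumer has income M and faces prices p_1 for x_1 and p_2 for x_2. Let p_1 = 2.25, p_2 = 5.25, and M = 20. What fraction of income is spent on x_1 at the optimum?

MU_x_1 ∝ 3·x_1^(-0.25), MU_x_2 ∝ 2·x_2^(-0.25), so MRS = (3/2)·(x_2/x_1)^(0.25) = p_1/p_2.
Hence x_2/x_1 = ((2/3)·p_1/p_2)^(1/(0.25)), i.e. raised to the 4 power.
Substitute x_2 = (x_2/x_1)·x_1 into the budget: x_1* = M/(p_1 + p_2·(x_2/x_1)).
Numerically x_2/x_1 = 0.006664, so x_1* = 20/(2.25 + 5.25·0.006664) = 8.7528 and x_2* = 0.006664·8.7528 = 0.0583.
Expenditure on x_1: 2.25·8.7528 = 19.6938; share = 0.9847.

share on x_1 = 0.9847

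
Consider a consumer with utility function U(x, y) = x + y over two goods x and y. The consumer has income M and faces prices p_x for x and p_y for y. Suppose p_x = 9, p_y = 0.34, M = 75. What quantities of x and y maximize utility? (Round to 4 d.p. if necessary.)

Linear utility — the consumer picks whichever good has higher MU/price: 1/9 = 0.1111 vs 1/0.34 = 2.9412.
y gives more utility per dollar, so spend all income on y: y* = M/p_y, x* = 0.
Numerically: x* = 0, y* = 220.5882.

x* = 0, y* = 220.5882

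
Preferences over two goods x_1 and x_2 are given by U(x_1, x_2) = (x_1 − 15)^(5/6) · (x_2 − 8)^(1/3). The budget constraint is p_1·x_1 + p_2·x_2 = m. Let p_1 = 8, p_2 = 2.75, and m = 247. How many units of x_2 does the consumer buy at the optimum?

This is Cobb-Douglas in (x_1−15, x_2−8): tangency gives 5/6·p_2·(x_2−8) = 1/3·p_1·(x_1−15).
After buying the subsistence bundle (15, 8), a share 5/7 of the remaining income goes to x_1: x_1* = 15 + 5/7·(m − 15p_1 − 8p_2)/p_1.
Discretionary income = 247 − 15·8 − 8·2.75 = 105; x_2* = 8 + 2/7·105/2.75 = 18.9091.

x_2* = 18.9091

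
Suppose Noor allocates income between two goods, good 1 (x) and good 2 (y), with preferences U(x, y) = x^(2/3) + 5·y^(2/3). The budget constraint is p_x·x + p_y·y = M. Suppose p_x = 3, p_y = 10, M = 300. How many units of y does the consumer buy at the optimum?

y* = 27.551

Numerically y/x = 3.375, so x* = 300/(3 + 10·3.375) = 8.1633 and y* = 3.375·8.1633 = 27.551.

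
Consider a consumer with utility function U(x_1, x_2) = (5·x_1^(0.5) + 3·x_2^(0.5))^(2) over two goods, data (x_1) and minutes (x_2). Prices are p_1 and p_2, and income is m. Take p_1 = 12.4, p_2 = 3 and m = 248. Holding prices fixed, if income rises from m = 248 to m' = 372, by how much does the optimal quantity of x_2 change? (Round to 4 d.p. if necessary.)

MU_x_1 ∝ 5·x_1^(-0.5), MU_x_2 ∝ 3·x_2^(-0.5), so MRS = (5/3)·(x_2/x_1)^(0.5) = p_1/p_2.
Hence x_2/x_1 = ((3/5)·p_1/p_2)^(1/(0.5)), i.e. raised to the 2 power.
Substitute x_2 = (x_2/x_1)·x_1 into the budget: x_1* = m/(p_1 + p_2·(x_2/x_1)).
Numerically x_2/x_1 = 6.1504, so x_1* = 248/(12.4 + 3·6.1504) = 8.0386 and x_2* = 6.1504·8.0386 = 49.4405.
At m' = 372: x_2* = 74.1608. Change: 74.1608 − 49.4405 = 24.7203.

Δx_2* = 24.7203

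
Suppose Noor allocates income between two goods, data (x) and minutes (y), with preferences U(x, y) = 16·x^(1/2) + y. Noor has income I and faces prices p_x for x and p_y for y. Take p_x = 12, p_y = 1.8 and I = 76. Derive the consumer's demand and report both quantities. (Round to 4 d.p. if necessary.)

MU_x = 8/√x, MU_y = 1. Tangency: 8/√x = p_x/p_y.
Thus x* = (8·p_y/p_x)² — independent of I — with the rest of income spent on y.
Plugging in: x* = (8·1.8/12)² = 1.44, y* = 32.6222.

x* = 1.44, y* = 32.6222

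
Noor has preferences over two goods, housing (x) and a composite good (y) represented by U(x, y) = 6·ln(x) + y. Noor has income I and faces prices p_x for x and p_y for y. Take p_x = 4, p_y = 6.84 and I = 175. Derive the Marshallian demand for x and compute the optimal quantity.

MU_x = 6/x, MU_y = 1. Tangency: 6/x = p_x/p_y.
So x*(p_x,p_y) = 6·p_y/p_x, independent of income; and y* = (I − 6·p_y)/p_y.
At the given prices: x* = 6·6.84/4 = 10.26.

x* = 10.26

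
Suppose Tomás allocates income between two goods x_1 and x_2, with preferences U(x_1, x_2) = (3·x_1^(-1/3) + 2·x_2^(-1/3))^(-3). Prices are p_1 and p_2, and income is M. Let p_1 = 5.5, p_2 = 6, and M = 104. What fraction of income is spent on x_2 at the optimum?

Numerically x_2/x_1 = 0.691178, so x_1* = 104/(5.5 + 6·0.691178) = 10.7805 and x_2* = 0.691178·10.7805 = 7.4512.
Expenditure on x_2: 6·7.4512 = 44.7074; share = 0.4299.

share on x_2 = 0.4299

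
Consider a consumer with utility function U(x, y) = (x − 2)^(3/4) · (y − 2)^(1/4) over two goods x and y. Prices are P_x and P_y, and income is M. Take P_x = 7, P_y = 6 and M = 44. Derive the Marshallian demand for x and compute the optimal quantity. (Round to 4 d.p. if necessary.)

Let x' = x−2, y' = y−2. MRS = 3·y'/x' = P_x/P_y.
Substituting into the budget: x* = 2 + 0.75·(M − 2·P_x − 2·P_y)/P_x, and y* = 2 + 0.25·(…)/P_y.
Discretionary income = 44 − 2·7 − 2·6 = 18; x* = 2 + 0.75·18/7 = 3.9286.

x* = 3.9286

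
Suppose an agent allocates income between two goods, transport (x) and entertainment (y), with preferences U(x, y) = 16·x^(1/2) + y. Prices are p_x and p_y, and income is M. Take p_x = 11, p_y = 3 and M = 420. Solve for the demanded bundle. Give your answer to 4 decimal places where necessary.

Thus x* = (8·p_y/p_x)² — independent of M — with the rest of income spent on y.
Plugging in: x* = (8·3/11)² = 4.7603, y* = 122.5455.

x* = 4.7603, y* = 122.5455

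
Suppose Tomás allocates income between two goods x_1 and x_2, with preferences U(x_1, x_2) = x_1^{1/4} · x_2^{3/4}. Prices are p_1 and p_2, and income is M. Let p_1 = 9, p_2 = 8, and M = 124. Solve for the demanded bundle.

MU_x_1/MU_x_2 = (0.25·x_2)/(0.75·x_1); tangency sets this equal to p_1/p_2.
So 0.25·p_2·x_2 = 0.75·p_1·x_1; combined with the budget, a share 0.25 of income goes to x_1.
Demand: x_1*(p_1,p_2,M) = 0.25·M/p_1 and x_2* = 0.75·M/p_2.
At p_1=9, p_2=8, M=124: x_1* = 0.25·124/9 = 3.4444, x_2* = 11.625.

x_1* = 3.4444, x_2* = 11.625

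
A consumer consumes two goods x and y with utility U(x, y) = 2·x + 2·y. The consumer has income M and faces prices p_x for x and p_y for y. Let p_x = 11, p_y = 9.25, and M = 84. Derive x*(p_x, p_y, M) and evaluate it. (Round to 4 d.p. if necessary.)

Linear utility — the consumer picks whichever good has higher MU/price: 2/11 = 0.1818 vs 2/9.25 = 0.2162.
y gives more utility per dollar, so spend all income on y: y* = M/p_y, x* = 0.
Numerically: x* = 0, y* = 9.0811.

x* = 0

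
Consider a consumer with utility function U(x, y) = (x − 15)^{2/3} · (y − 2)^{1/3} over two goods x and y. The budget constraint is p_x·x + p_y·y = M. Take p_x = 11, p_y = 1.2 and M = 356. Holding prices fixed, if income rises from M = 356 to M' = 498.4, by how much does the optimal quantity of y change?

Δy* = 39.5556

Let x' = x−15, y' = y−2. MRS = 2·y'/x' = p_x/p_y.
After buying the subsistence bundle (15, 2), a share 2/3 of the remaining income goes to x: x* = 15 + 2/3·(M − 15p_x − 2p_y)/p_x.
Discretionary income = 356 − 15·11 − 2·1.2 = 188.6; y* = 2 + 1/3·188.6/1.2 = 54.3889.
At M' = 498.4: y* = 93.9444. Change: 93.9444 − 54.3889 = 39.5556.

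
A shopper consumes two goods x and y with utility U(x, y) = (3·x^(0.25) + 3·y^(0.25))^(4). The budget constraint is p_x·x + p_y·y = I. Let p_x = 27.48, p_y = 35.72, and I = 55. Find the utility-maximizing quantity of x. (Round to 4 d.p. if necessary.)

x* = 1.0444

From the CES first-order condition, (y/x)^(0.75) = p_x/p_y.
Hence y/x = (p_x/p_y)^(1/(0.75)), i.e. raised to the 4/3 power.
With the ratio pinned down, the budget gives x* = I/(p_x + p_y·(y/x)) and y* = (y/x)·x*.
Numerically y/x = 0.704921, so x* = 55/(27.48 + 35.72·0.704921) = 1.0444.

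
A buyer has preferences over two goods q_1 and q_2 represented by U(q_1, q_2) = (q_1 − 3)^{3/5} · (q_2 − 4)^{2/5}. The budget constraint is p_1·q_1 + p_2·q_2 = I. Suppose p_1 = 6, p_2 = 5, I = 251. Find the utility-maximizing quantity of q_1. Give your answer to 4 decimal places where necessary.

q_1* = 24.3

Let q_1' = q_1−3, q_2' = q_2−4. MRS = (3/2)·q_2'/q_1' = p_1/p_2.
After buying the subsistence bundle (3, 4), a share 0.6 of the remaining income goes to q_1: q_1* = 3 + 0.6·(I − 3p_1 − 4p_2)/p_1.
Discretionary income = 251 − 3·6 − 4·5 = 213; q_1* = 3 + 0.6·213/6 = 24.3.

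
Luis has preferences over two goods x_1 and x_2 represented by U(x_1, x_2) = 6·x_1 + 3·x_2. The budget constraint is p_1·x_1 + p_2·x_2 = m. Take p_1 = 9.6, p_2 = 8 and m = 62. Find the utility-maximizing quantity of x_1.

x_1 gives more utility per dollar, so spend all income on x_1: x_1* = m/p_1, x_2* = 0.
Numerically: x_1* = 6.4583, x_2* = 0.

x_1* = 6.4583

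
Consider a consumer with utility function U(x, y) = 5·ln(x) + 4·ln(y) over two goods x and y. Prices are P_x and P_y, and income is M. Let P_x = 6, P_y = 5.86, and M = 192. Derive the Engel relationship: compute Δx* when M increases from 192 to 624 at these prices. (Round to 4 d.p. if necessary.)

Δx* = 40

Tangency: MRS = (5/4)·y/x = P_x/P_y.
So 5·P_y·y = 4·P_x·x; combined with the budget, a share 5/9 of income goes to x.
Demand: x*(P_x,P_y,M) = 5/9·M/P_x and y* = 4/9·M/P_y.
At P_x=6, P_y=5.86, M=192: x* = 5/9·192/6 = 17.7778.
At M' = 624: x* = 57.7778. Change: 57.7778 − 17.7778 = 40.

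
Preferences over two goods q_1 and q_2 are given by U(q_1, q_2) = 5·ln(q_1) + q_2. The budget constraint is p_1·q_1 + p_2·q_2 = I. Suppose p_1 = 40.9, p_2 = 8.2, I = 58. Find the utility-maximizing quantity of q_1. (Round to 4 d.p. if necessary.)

So q_1*(p_1,p_2) = 5·p_2/p_1, independent of income; and q_2* = (I − 5·p_2)/p_2.
At the given prices: q_1* = 5·8.2/40.9 = 1.0024.

q_1* = 1.0024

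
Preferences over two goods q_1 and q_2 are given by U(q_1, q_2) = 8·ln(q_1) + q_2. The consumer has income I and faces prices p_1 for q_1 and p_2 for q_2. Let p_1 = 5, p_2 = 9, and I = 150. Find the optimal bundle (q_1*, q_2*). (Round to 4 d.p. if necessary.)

q_1* = 14.4, q_2* = 8.6667

Set MRS = p_1/p_2: (8/q_1)/1 = p_1/p_2.
So q_1*(p_1,p_2) = 8·p_2/p_1, independent of income; and q_2* = (I − 8·p_2)/p_2.
At the given prices: q_1* = 8·9/5 = 14.4, and q_2* = 8.6667.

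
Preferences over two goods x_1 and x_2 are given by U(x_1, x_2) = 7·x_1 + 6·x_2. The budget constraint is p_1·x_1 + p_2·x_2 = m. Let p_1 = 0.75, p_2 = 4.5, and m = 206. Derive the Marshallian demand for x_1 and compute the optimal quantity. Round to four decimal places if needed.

Perfect substitutes: compare marginal utility per dollar. 7/p_1 vs 6/p_2 → 9.3333 vs 1.3333.
x_1 gives more utility per dollar, so spend all income on x_1: x_1* = m/p_1, x_2* = 0.
Numerically: x_1* = 274.6667, x_2* = 0.

x_1* = 274.6667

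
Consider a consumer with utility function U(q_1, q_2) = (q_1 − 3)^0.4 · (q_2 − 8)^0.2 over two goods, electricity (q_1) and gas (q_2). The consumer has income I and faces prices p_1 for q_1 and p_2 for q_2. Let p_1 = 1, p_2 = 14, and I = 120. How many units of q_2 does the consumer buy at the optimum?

q_2* = 8.119

MRS = 2·(q_2−8)/(q_1−3). Tangency with p_1/p_2 gives q_2−8 = (1/2)·(p_1/p_2)·(q_1−3).
After buying the subsistence bundle (3, 8), a share 2/3 of the remaining income goes to q_1: q_1* = 3 + 2/3·(I − 3p_1 − 8p_2)/p_1.
Discretionary income = 120 − 3·1 − 8·14 = 5; q_2* = 8 + 1/3·5/14 = 8.119.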